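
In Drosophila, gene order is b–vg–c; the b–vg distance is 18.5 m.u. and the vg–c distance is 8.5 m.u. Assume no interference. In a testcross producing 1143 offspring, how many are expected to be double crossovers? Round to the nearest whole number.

Map distances give recombination frequencies of 0.185 and 0.085 for the two intervals.
With no interference, expected double-crossover frequency = 0.185 × 0.085 = 0.01572.
Expected number = 0.01572 × 1143 = 17.97 ≈ 18.

18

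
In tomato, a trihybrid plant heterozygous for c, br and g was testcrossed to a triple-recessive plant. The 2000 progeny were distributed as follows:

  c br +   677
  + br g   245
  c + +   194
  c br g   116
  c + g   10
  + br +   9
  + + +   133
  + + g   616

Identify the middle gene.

c

The two most frequent reciprocal classes, c br + and + + g, are the parental types, so the F1 was c br + / + + g.
The two rarest classes, + br + and c + g, are the double crossovers. Comparing them with the parentals, only the c allele has switched, so c is the middle locus and the order is br – c – g.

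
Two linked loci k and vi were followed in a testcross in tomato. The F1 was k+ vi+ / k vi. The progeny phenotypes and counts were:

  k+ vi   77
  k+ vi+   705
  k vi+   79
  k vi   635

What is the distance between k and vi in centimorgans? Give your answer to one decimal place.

The recombinant classes are k+ vi and k vi+: 77 + 79 = 156.
Recombination frequency = 156/1496 = 0.1043 ≈ 10.4%, i.e. 10.4 centimorgans.

10.4 centimorgans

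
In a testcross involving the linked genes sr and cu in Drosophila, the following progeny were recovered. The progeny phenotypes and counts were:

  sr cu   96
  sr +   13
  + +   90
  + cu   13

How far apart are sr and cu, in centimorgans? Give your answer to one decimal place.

12.3 centimorgans

The two most frequent classes, + + (90) and sr cu (96), are the parental types, so the F1 was + + / sr cu.
The recombinant classes are + cu and sr +: 13 + 13 = 26.
Recombination frequency = 26/212 = 0.1226 ≈ 12.3%, i.e. 12.3 centimorgans.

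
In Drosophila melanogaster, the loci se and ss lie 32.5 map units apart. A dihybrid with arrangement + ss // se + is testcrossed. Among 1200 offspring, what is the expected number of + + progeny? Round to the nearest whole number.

A map distance of 32.5 map units corresponds to a recombination frequency of 0.325.
The F1 is + ss / se +, so + + is a recombinant gamete class with expected frequency r/2 = 0.325/2 = 0.1625.
Expected number = 0.1625 × 1200 = 195.00 ≈ 195.

195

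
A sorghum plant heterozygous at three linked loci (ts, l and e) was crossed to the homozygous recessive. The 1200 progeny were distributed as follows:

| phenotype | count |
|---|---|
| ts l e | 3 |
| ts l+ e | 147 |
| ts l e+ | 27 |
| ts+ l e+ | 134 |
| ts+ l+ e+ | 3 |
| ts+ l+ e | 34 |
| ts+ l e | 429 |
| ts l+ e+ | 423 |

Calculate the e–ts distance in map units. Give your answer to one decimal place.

The two most frequent reciprocal classes, ts l+ e+ and ts+ l e, are the parental types, so the F1 was ts l+ e+ / ts+ l e.
The two rarest classes, ts+ l+ e+ and ts l e, are the double crossovers. Comparing them with the parentals, only the ts allele has switched, so ts is the middle locus and the order is l – ts – e.
Crossovers in the ts–e interval produce the single-crossover classes ts l+ e and ts+ l e+ (147 + 134 = 281) plus the double crossovers (6).
RF(ts–e) = (281 + 6) / 1200 = 287/1200 = 0.2392 → 23.9 map units.

23.9 map units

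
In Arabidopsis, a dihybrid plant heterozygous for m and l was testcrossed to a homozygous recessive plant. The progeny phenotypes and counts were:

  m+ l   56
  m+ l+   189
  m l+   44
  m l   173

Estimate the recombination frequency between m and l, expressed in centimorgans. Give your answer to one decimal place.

21.6 centimorgans

The two most frequent classes, m+ l+ (189) and m l (173), are the parental types, so the F1 was m+ l+ / m l.
The recombinant classes are m+ l and m l+: 56 + 44 = 100.
Recombination frequency = 100/462 = 0.2165 ≈ 21.6%, i.e. 21.6 centimorgans.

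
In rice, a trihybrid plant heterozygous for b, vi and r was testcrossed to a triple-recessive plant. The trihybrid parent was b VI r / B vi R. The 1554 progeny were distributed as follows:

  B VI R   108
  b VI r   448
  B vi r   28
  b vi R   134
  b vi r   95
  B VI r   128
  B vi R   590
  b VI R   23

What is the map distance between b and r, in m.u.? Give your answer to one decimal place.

The two rarest classes, b VI R and B vi r, are the double crossovers. Comparing them with the parentals, only the r allele has switched, so r is the middle locus and the order is vi – r – b.
Crossovers in the r–b interval produce the single-crossover classes B VI r and b vi R (128 + 134 = 262) plus the double crossovers (51).
RF(r–b) = (262 + 51) / 1554 = 313/1554 = 0.2014 → 20.1 m.u.

20.1 m.u.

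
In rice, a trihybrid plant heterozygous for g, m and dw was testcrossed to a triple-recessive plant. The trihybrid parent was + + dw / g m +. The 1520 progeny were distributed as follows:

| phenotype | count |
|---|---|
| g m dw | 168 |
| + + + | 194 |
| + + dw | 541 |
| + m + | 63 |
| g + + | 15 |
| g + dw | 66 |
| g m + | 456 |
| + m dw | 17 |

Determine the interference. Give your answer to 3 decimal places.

0.233

The two rarest classes, + m dw and g + +, are the double crossovers. Comparing them with the parentals, only the m allele has switched, so m is the middle locus and the order is g – m – dw.
g–m: (129 + 32)/1520 = 0.1059; m–dw: (362 + 32)/1520 = 0.2592.
Expected DCO frequency = 0.1059 × 0.2592 ≈ 0.02745; observed = 32/1520 ≈ 0.02105.
Coefficient of coincidence = 0.02105/0.02745 ≈ 0.767; interference = 1 − 0.767 = 0.233.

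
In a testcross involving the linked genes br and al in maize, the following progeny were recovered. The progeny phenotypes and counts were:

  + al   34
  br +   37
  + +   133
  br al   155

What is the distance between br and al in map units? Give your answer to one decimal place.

The two most frequent classes, + + (133) and br al (155), are the parental types, so the F1 was + + / br al.
The recombinant classes are + al and br +: 34 + 37 = 71.
Recombination frequency = 71/359 = 0.1978 ≈ 19.8%, i.e. 19.8 map units.

19.8 map units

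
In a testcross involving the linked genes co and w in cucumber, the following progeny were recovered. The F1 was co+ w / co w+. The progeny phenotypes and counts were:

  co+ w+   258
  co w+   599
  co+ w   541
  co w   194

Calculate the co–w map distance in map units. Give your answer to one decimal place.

The recombinant classes are co+ w+ and co w: 258 + 194 = 452.
Recombination frequency = 452/1592 = 0.2839 ≈ 28.4%, i.e. 28.4 map units.

28.4 map units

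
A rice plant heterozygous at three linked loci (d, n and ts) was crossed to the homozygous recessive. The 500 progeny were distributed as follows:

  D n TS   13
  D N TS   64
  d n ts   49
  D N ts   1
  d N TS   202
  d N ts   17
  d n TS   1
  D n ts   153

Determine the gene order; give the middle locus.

The two most frequent reciprocal classes, d N TS and D n ts, are the parental types, so the F1 was d N TS / D n ts.
The two rarest classes, d n TS and D N ts, are the double crossovers. Comparing them with the parentals, only the n allele has switched, so n is the middle locus and the order is ts – n – d.

n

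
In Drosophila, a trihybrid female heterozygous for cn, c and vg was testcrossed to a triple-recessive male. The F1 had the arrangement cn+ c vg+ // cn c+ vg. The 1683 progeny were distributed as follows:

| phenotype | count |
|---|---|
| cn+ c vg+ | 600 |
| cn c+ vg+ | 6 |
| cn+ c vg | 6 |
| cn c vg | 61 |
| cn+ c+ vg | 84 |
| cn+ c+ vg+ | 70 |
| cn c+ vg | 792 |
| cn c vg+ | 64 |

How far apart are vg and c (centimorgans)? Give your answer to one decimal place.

8.5 centimorgans

The two rarest classes, cn+ c vg and cn c+ vg+, are the double crossovers. Comparing them with the parentals, only the vg allele has switched, so vg is the middle locus and the order is cn – vg – c.
Crossovers in the vg–c interval produce the single-crossover classes cn+ c+ vg+ and cn c vg (70 + 61 = 131) plus the double crossovers (12).
RF(vg–c) = (131 + 12) / 1683 = 143/1683 = 0.0850 → 8.5 centimorgans.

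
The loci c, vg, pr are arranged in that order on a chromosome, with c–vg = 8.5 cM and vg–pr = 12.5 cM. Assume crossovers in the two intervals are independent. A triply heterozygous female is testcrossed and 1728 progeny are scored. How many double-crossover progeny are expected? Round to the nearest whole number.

Map distances give recombination frequencies of 0.085 and 0.125 for the two intervals.
With no interference, expected double-crossover frequency = 0.085 × 0.125 = 0.01063.
Expected number = 0.01063 × 1728 = 18.36 ≈ 18.

18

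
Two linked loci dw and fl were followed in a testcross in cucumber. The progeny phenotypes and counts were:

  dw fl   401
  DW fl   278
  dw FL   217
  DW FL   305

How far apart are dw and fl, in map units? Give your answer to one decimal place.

41.2 map units

The two most frequent classes, DW FL (305) and dw fl (401), are the parental types, so the F1 was DW FL / dw fl.
The recombinant classes are DW fl and dw FL: 278 + 217 = 495.
Recombination frequency = 495/1201 = 0.4122 ≈ 41.2%, i.e. 41.2 map units.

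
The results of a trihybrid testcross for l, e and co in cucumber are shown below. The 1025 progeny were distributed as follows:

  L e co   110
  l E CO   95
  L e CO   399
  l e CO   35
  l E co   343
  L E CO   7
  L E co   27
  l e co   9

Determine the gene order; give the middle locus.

The two most frequent reciprocal classes, l E co and L e CO, are the parental types, so the F1 was l E co / L e CO.
The two rarest classes, l e co and L E CO, are the double crossovers. Comparing them with the parentals, only the e allele has switched, so e is the middle locus and the order is l – e – co.

e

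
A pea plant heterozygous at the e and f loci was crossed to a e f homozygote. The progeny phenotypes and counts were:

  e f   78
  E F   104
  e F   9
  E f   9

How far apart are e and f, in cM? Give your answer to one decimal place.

9.0 cM

The two most frequent classes, E F (104) and e f (78), are the parental types, so the F1 was E F / e f.
The recombinant classes are E f and e F: 9 + 9 = 18.
Recombination frequency = 18/200 = 0.0900 ≈ 9.0%, i.e. 9.0 cM.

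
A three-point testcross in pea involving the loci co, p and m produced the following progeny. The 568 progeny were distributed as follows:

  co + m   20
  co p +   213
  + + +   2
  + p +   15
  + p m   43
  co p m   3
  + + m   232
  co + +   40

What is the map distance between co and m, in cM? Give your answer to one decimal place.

The two most frequent reciprocal classes, co p + and + + m, are the parental types, so the F1 was co p + / + + m.
The two rarest classes, co p m and + + +, are the double crossovers. Comparing them with the parentals, only the m allele has switched, so m is the middle locus and the order is co – m – p.
Crossovers in the co–m interval produce the single-crossover classes + p + and co + m (15 + 20 = 35) plus the double crossovers (5).
RF(co–m) = (35 + 5) / 568 = 40/568 = 0.0704 → 7.0 cM.

7.0 cM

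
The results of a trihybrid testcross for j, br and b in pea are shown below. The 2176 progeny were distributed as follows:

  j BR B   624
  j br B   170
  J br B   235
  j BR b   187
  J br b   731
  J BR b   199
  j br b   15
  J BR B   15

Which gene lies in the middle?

The two most frequent reciprocal classes, J br b and j BR B, are the parental types, so the F1 was J br b / j BR B.
The two rarest classes, j br b and J BR B, are the double crossovers. Comparing them with the parentals, only the j allele has switched, so j is the middle locus and the order is b – j – br.

j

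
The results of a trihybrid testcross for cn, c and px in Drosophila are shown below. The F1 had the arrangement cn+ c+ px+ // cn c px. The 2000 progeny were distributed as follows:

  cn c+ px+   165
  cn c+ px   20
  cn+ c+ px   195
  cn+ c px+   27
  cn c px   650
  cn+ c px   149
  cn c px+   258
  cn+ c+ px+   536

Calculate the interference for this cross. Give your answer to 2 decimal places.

The two rarest classes, cn+ c px+ and cn c+ px, are the double crossovers. Comparing them with the parentals, only the c allele has switched, so c is the middle locus and the order is px – c – cn.
px–c: (453 + 47)/2000 = 0.2500; c–cn: (314 + 47)/2000 = 0.1805.
Expected DCO frequency = 0.2500 × 0.1805 ≈ 0.04512; observed = 47/2000 ≈ 0.02350.
Coefficient of coincidence = 0.02350/0.04512 ≈ 0.52; interference = 1 − 0.52 = 0.48.

0.48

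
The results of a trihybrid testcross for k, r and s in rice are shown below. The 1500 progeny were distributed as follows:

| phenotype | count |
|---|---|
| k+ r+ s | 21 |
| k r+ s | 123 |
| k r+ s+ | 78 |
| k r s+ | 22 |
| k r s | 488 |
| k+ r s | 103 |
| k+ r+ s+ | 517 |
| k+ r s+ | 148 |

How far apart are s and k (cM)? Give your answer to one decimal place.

The two most frequent reciprocal classes, k+ r+ s+ and k r s, are the parental types, so the F1 was k+ r+ s+ / k r s.
The two rarest classes, k+ r+ s and k r s+, are the double crossovers. Comparing them with the parentals, only the s allele has switched, so s is the middle locus and the order is k – s – r.
Crossovers in the k–s interval produce the single-crossover classes k r+ s+ and k+ r s (78 + 103 = 181) plus the double crossovers (43).
RF(k–s) = (181 + 43) / 1500 = 224/1500 = 0.1493 → 14.9 cM.

14.9 cM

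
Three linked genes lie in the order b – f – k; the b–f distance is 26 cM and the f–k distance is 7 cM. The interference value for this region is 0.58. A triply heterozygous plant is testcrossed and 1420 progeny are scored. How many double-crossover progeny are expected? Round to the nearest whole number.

11

Map distances give recombination frequencies of 0.260 and 0.070 for the two intervals.
With interference 0.58 (so coincidence = 0.42), expected double-crossover frequency = 0.260 × 0.070 × 0.42 = 0.00764.
Expected number = 0.00764 × 1420 = 10.85 ≈ 11.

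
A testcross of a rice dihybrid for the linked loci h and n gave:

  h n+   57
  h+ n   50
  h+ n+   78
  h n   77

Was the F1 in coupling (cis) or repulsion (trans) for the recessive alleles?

cis

The two most frequent classes are h+ n+ (78) and h n (77); these are the parental (non-recombinant) types.
So the F1 carried h+ n+ on one chromosome and h n on the other — the recessive alleles are on the same chromosome (cis / coupling).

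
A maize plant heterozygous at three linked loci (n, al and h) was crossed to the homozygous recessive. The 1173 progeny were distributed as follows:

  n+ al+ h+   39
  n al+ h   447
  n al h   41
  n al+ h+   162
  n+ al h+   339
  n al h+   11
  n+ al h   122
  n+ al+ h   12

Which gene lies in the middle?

The two most frequent reciprocal classes, n+ al h+ and n al+ h, are the parental types, so the F1 was n+ al h+ / n al+ h.
The two rarest classes, n al h+ and n+ al+ h, are the double crossovers. Comparing them with the parentals, only the n allele has switched, so n is the middle locus and the order is al – n – h.

n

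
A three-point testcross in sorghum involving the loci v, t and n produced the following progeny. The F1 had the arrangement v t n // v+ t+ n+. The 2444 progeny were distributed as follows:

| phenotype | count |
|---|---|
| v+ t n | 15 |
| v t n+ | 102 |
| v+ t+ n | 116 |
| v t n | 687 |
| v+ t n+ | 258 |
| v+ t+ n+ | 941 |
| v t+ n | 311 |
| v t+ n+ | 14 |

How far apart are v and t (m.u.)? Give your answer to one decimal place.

24.5 m.u.

The two rarest classes, v+ t n and v t+ n+, are the double crossovers. Comparing them with the parentals, only the v allele has switched, so v is the middle locus and the order is t – v – n.
Crossovers in the t–v interval produce the single-crossover classes v t+ n and v+ t n+ (311 + 258 = 569) plus the double crossovers (29).
RF(t–v) = (569 + 29) / 2444 = 598/2444 = 0.2447 → 24.5 m.u.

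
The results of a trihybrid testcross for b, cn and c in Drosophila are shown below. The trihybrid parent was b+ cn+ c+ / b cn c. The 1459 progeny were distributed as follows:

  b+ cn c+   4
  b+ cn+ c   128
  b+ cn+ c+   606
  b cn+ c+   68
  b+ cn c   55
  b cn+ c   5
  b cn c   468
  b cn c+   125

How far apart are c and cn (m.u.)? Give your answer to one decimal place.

18.0 m.u.

The two rarest classes, b+ cn c+ and b cn+ c, are the double crossovers. Comparing them with the parentals, only the cn allele has switched, so cn is the middle locus and the order is b – cn – c.
Crossovers in the cn–c interval produce the single-crossover classes b+ cn+ c and b cn c+ (128 + 125 = 253) plus the double crossovers (9).
RF(cn–c) = (253 + 9) / 1459 = 262/1459 = 0.1796 → 18.0 m.u.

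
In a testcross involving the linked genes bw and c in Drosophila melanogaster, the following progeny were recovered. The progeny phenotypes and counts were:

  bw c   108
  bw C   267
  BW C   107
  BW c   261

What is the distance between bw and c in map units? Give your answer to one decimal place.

28.9 map units

The two most frequent classes, BW c (261) and bw C (267), are the parental types, so the F1 was BW c / bw C.
The recombinant classes are BW C and bw c: 107 + 108 = 215.
Recombination frequency = 215/743 = 0.2894 ≈ 28.9%, i.e. 28.9 map units.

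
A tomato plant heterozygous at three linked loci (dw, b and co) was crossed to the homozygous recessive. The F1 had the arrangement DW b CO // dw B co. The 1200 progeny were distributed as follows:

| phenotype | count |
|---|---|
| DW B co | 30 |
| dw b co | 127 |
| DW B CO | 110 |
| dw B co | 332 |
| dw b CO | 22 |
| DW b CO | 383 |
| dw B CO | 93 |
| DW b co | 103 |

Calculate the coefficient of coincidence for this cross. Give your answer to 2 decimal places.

The two rarest classes, dw b CO and DW B co, are the double crossovers. Comparing them with the parentals, only the dw allele has switched, so dw is the middle locus and the order is b – dw – co.
b–dw: (237 + 52)/1200 = 0.2408; dw–co: (196 + 52)/1200 = 0.2067.
Expected DCO frequency = 0.2408 × 0.2067 ≈ 0.04977; observed = 52/1200 ≈ 0.04333.
Coefficient of coincidence = 0.04333/0.04977 ≈ 0.87.

0.87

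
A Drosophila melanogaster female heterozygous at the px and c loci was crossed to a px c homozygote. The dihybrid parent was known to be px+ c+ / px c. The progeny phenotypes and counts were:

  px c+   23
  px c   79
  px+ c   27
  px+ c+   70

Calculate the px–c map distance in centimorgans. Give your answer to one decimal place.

25.1 centimorgans

The recombinant classes are px+ c and px c+: 27 + 23 = 50.
Recombination frequency = 50/199 = 0.2513 ≈ 25.1%, i.e. 25.1 centimorgans.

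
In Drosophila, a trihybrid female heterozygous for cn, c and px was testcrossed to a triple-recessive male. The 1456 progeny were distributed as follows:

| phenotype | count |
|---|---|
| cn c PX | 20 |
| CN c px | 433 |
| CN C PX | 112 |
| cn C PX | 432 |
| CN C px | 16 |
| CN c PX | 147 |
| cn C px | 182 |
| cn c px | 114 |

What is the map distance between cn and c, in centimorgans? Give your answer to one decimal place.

The two most frequent reciprocal classes, cn C PX and CN c px, are the parental types, so the F1 was cn C PX / CN c px.
The two rarest classes, cn c PX and CN C px, are the double crossovers. Comparing them with the parentals, only the c allele has switched, so c is the middle locus and the order is cn – c – px.
Crossovers in the cn–c interval produce the single-crossover classes CN C PX and cn c px (112 + 114 = 226) plus the double crossovers (36).
RF(cn–c) = (226 + 36) / 1456 = 262/1456 = 0.1799 → 18.0 centimorgans.

18.0 centimorgans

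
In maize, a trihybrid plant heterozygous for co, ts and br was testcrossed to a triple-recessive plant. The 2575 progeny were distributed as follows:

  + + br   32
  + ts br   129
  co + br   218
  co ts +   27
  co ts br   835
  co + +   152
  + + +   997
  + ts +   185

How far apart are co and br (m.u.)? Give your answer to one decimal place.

The two most frequent reciprocal classes, co ts br and + + +, are the parental types, so the F1 was co ts br / + + +.
The two rarest classes, co ts + and + + br, are the double crossovers. Comparing them with the parentals, only the br allele has switched, so br is the middle locus and the order is co – br – ts.
Crossovers in the co–br interval produce the single-crossover classes + ts br and co + + (129 + 152 = 281) plus the double crossovers (59).
RF(co–br) = (281 + 59) / 2575 = 340/2575 = 0.1320 → 13.2 m.u.

13.2 m.u.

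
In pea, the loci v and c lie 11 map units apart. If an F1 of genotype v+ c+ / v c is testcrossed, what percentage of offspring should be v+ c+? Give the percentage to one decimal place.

A map distance of 11 map units corresponds to a recombination frequency of 0.110.
The F1 is v+ c+ / v c, so v+ c+ is a parental gamete class with expected frequency (1 − r)/2 = 0.890/2 = 0.4450.
That is 0.4450 = 44.5% of the progeny.

44.5%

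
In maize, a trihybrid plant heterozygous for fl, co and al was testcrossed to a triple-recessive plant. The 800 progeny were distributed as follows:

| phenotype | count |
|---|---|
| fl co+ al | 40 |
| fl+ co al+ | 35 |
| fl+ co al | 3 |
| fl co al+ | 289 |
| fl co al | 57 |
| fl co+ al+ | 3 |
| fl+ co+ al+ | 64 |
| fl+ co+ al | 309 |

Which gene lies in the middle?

The two most frequent reciprocal classes, fl co al+ and fl+ co+ al, are the parental types, so the F1 was fl co al+ / fl+ co+ al.
The two rarest classes, fl co+ al+ and fl+ co al, are the double crossovers. Comparing them with the parentals, only the co allele has switched, so co is the middle locus and the order is fl – co – al.

co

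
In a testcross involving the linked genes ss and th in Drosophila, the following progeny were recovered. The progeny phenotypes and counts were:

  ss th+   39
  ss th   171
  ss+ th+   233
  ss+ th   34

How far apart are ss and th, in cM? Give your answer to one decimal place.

The two most frequent classes, ss+ th+ (233) and ss th (171), are the parental types, so the F1 was ss+ th+ / ss th.
The recombinant classes are ss+ th and ss th+: 34 + 39 = 73.
Recombination frequency = 73/477 = 0.1530 ≈ 15.3%, i.e. 15.3 cM.

15.3 cM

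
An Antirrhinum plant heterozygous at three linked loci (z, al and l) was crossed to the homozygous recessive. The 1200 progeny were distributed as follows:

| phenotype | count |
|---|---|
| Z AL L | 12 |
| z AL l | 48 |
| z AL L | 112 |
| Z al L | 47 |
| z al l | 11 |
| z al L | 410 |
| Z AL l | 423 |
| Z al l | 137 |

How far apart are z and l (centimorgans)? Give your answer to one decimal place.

9.8 centimorgans

The two most frequent reciprocal classes, Z AL l and z al L, are the parental types, so the F1 was Z AL l / z al L.
The two rarest classes, Z AL L and z al l, are the double crossovers. Comparing them with the parentals, only the l allele has switched, so l is the middle locus and the order is al – l – z.
Crossovers in the l–z interval produce the single-crossover classes z AL l and Z al L (48 + 47 = 95) plus the double crossovers (23).
RF(l–z) = (95 + 23) / 1200 = 118/1200 = 0.0983 → 9.8 centimorgans.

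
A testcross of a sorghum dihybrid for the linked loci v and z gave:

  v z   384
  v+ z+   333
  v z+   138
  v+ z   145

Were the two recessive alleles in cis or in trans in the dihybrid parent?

The two most frequent classes are v+ z+ (333) and v z (384); these are the parental (non-recombinant) types.
So the F1 carried v+ z+ on one chromosome and v z on the other — the recessive alleles are on the same chromosome (cis / coupling).

cis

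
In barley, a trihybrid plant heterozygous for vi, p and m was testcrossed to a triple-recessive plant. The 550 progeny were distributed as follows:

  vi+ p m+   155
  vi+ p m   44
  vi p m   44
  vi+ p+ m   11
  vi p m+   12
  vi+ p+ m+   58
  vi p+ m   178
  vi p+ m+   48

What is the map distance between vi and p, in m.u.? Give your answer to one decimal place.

The two most frequent reciprocal classes, vi+ p m+ and vi p+ m, are the parental types, so the F1 was vi+ p m+ / vi p+ m.
The two rarest classes, vi p m+ and vi+ p+ m, are the double crossovers. Comparing them with the parentals, only the vi allele has switched, so vi is the middle locus and the order is m – vi – p.
Crossovers in the vi–p interval produce the single-crossover classes vi+ p+ m+ and vi p m (58 + 44 = 102) plus the double crossovers (23).
RF(vi–p) = (102 + 23) / 550 = 125/550 = 0.2273 → 22.7 m.u.

22.7 m.u.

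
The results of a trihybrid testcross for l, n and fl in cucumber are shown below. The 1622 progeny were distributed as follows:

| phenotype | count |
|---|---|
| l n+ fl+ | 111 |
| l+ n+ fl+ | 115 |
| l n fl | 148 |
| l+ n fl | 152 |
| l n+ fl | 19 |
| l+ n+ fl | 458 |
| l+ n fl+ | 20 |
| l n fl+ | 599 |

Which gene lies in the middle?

l

The two most frequent reciprocal classes, l n fl+ and l+ n+ fl, are the parental types, so the F1 was l n fl+ / l+ n+ fl.
The two rarest classes, l+ n fl+ and l n+ fl, are the double crossovers. Comparing them with the parentals, only the l allele has switched, so l is the middle locus and the order is n – l – fl.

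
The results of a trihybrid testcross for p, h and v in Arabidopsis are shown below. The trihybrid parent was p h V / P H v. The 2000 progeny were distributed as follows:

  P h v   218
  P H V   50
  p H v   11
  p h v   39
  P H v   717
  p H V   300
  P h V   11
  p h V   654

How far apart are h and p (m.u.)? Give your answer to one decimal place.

The two rarest classes, P h V and p H v, are the double crossovers. Comparing them with the parentals, only the p allele has switched, so p is the middle locus and the order is h – p – v.
Crossovers in the h–p interval produce the single-crossover classes p H V and P h v (300 + 218 = 518) plus the double crossovers (22).
RF(h–p) = (518 + 22) / 2000 = 540/2000 = 0.2700 → 27.0 m.u.

27.0 m.u.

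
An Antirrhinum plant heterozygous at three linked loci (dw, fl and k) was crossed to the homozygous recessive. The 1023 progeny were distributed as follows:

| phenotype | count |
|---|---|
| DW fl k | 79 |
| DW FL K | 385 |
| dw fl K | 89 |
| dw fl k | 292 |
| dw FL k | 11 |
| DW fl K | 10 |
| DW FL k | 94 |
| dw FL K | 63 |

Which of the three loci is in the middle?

fl

The two most frequent reciprocal classes, dw fl k and DW FL K, are the parental types, so the F1 was dw fl k / DW FL K.
The two rarest classes, dw FL k and DW fl K, are the double crossovers. Comparing them with the parentals, only the fl allele has switched, so fl is the middle locus and the order is dw – fl – k.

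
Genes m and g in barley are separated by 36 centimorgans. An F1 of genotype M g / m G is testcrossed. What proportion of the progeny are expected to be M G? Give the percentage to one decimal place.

A map distance of 36 centimorgans corresponds to a recombination frequency of 0.360.
The F1 is M g / m G, so M G is a recombinant gamete class with expected frequency r/2 = 0.360/2 = 0.1800.
That is 0.1800 = 18.0% of the progeny.

18.0%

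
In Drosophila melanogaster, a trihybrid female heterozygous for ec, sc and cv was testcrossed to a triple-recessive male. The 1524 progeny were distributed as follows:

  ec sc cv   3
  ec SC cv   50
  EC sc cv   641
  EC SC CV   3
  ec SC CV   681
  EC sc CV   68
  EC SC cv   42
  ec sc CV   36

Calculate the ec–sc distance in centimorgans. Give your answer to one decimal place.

The two most frequent reciprocal classes, ec SC CV and EC sc cv, are the parental types, so the F1 was ec SC CV / EC sc cv.
The two rarest classes, EC SC CV and ec sc cv, are the double crossovers. Comparing them with the parentals, only the ec allele has switched, so ec is the middle locus and the order is cv – ec – sc.
Crossovers in the ec–sc interval produce the single-crossover classes ec sc CV and EC SC cv (36 + 42 = 78) plus the double crossovers (6).
RF(ec–sc) = (78 + 6) / 1524 = 84/1524 = 0.0551 → 5.5 centimorgans.

5.5 centimorgans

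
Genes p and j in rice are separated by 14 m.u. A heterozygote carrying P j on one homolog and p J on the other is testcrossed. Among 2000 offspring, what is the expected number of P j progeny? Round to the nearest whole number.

860

A map distance of 14 m.u. corresponds to a recombination frequency of 0.140.
The F1 is P j / p J, so P j is a parental gamete class with expected frequency (1 − r)/2 = 0.860/2 = 0.4300.
Expected number = 0.4300 × 2000 = 860.00 ≈ 860.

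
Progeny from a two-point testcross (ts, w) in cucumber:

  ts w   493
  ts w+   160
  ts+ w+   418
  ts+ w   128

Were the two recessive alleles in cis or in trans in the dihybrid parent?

The two most frequent classes are ts+ w+ (418) and ts w (493); these are the parental (non-recombinant) types.
So the F1 carried ts+ w+ on one chromosome and ts w on the other — the recessive alleles are on the same chromosome (cis / coupling).

cis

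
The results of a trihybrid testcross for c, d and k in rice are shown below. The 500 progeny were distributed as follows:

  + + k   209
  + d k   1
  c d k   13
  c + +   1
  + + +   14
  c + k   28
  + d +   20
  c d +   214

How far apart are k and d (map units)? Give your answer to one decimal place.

5.8 map units

The two most frequent reciprocal classes, c d + and + + k, are the parental types, so the F1 was c d + / + + k.
The two rarest classes, c + + and + d k, are the double crossovers. Comparing them with the parentals, only the d allele has switched, so d is the middle locus and the order is k – d – c.
Crossovers in the k–d interval produce the single-crossover classes c d k and + + + (13 + 14 = 27) plus the double crossovers (2).
RF(k–d) = (27 + 2) / 500 = 29/500 = 0.0580 → 5.8 map units.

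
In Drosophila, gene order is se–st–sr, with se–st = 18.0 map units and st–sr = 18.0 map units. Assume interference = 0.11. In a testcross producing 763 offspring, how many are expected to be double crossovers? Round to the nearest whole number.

Map distances give recombination frequencies of 0.180 and 0.180 for the two intervals.
With interference 0.11 (so coincidence = 0.89), expected double-crossover frequency = 0.180 × 0.180 × 0.89 = 0.02884.
Expected number = 0.02884 × 763 = 22.00 ≈ 22.

22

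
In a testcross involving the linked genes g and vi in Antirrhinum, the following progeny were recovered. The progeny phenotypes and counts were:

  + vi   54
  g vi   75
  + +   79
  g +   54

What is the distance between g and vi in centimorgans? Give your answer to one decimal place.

The two most frequent classes, + + (79) and g vi (75), are the parental types, so the F1 was + + / g vi.
The recombinant classes are + vi and g +: 54 + 54 = 108.
Recombination frequency = 108/262 = 0.4122 ≈ 41.2%, i.e. 41.2 centimorgans.

41.2 centimorgans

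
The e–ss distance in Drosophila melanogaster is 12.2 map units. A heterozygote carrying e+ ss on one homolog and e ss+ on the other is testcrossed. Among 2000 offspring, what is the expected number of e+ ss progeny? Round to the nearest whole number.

A map distance of 12.2 map units corresponds to a recombination frequency of 0.122.
The F1 is e+ ss / e ss+, so e+ ss is a parental gamete class with expected frequency (1 − r)/2 = 0.878/2 = 0.4390.
Expected number = 0.4390 × 2000 = 878.00 ≈ 878.

878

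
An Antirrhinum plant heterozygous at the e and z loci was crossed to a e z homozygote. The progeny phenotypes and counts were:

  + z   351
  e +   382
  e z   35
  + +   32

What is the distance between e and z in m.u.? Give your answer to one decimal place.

8.4 m.u.

The two most frequent classes, + z (351) and e + (382), are the parental types, so the F1 was + z / e +.
The recombinant classes are + + and e z: 32 + 35 = 67.
Recombination frequency = 67/800 = 0.0838 ≈ 8.4%, i.e. 8.4 m.u.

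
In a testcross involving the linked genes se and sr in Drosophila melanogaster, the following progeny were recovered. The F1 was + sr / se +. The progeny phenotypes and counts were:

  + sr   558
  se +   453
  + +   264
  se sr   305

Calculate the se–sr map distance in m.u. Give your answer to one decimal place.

36.0 m.u.

The recombinant classes are + + and se sr: 264 + 305 = 569.
Recombination frequency = 569/1580 = 0.3601 ≈ 36.0%, i.e. 36.0 m.u.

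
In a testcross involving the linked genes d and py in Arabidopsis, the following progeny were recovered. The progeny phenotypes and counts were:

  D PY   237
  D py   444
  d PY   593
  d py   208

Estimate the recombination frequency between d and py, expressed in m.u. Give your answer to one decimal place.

30.0 m.u.

The two most frequent classes, D py (444) and d PY (593), are the parental types, so the F1 was D py / d PY.
The recombinant classes are D PY and d py: 237 + 208 = 445.
Recombination frequency = 445/1482 = 0.3003 ≈ 30.0%, i.e. 30.0 m.u.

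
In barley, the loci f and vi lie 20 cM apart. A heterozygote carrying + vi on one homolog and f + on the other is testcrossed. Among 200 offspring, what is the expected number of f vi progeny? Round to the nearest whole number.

20

A map distance of 20 cM corresponds to a recombination frequency of 0.200.
The F1 is + vi / f +, so f vi is a recombinant gamete class with expected frequency r/2 = 0.200/2 = 0.1000.
Expected number = 0.1000 × 200 = 20.00 ≈ 20.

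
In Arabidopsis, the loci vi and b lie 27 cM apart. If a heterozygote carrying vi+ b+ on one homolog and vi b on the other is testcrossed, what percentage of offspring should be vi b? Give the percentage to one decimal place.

A map distance of 27 cM corresponds to a recombination frequency of 0.270.
The F1 is vi+ b+ / vi b, so vi b is a parental gamete class with expected frequency (1 − r)/2 = 0.730/2 = 0.3650.
That is 0.3650 = 36.5% of the progeny.

36.5%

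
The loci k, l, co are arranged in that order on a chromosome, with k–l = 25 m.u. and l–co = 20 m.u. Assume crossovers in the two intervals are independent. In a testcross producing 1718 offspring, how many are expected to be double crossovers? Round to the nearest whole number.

86

Map distances give recombination frequencies of 0.250 and 0.200 for the two intervals.
With no interference, expected double-crossover frequency = 0.250 × 0.200 = 0.05000.
Expected number = 0.05000 × 1718 = 85.90 ≈ 86.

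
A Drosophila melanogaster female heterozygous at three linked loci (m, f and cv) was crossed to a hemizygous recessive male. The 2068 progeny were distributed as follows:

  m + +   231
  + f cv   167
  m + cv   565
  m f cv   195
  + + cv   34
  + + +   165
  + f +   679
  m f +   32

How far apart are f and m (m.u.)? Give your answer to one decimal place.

The two most frequent reciprocal classes, + f + and m + cv, are the parental types, so the F1 was + f + / m + cv.
The two rarest classes, m f + and + + cv, are the double crossovers. Comparing them with the parentals, only the m allele has switched, so m is the middle locus and the order is f – m – cv.
Crossovers in the f–m interval produce the single-crossover classes + + + and m f cv (165 + 195 = 360) plus the double crossovers (66).
RF(f–m) = (360 + 66) / 2068 = 426/2068 = 0.2060 → 20.6 m.u.

20.6 m.u.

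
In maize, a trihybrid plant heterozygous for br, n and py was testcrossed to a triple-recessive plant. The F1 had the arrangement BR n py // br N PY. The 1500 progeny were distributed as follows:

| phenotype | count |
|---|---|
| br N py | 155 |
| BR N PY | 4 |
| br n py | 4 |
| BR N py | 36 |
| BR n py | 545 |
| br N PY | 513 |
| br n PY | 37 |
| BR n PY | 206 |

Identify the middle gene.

br

The two rarest classes, br n py and BR N PY, are the double crossovers. Comparing them with the parentals, only the br allele has switched, so br is the middle locus and the order is py – br – n.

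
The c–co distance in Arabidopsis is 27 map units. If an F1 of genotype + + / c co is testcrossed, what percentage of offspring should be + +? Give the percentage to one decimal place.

A map distance of 27 map units corresponds to a recombination frequency of 0.270.
The F1 is + + / c co, so + + is a parental gamete class with expected frequency (1 − r)/2 = 0.730/2 = 0.3650.
That is 0.3650 = 36.5% of the progeny.

36.5%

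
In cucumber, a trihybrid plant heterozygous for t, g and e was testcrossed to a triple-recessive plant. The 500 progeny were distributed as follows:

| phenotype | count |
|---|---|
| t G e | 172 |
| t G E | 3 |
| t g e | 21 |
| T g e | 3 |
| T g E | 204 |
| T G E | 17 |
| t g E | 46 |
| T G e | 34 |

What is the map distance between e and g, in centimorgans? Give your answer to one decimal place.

8.8 centimorgans

The two most frequent reciprocal classes, t G e and T g E, are the parental types, so the F1 was t G e / T g E.
The two rarest classes, t G E and T g e, are the double crossovers. Comparing them with the parentals, only the e allele has switched, so e is the middle locus and the order is g – e – t.
Crossovers in the g–e interval produce the single-crossover classes t g e and T G E (21 + 17 = 38) plus the double crossovers (6).
RF(g–e) = (38 + 6) / 500 = 44/500 = 0.0880 → 8.8 centimorgans.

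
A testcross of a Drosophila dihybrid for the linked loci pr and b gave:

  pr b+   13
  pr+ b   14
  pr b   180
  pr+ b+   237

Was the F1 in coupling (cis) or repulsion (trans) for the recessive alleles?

The two most frequent classes are pr+ b+ (237) and pr b (180); these are the parental (non-recombinant) types.
So the F1 carried pr+ b+ on one chromosome and pr b on the other — the recessive alleles are on the same chromosome (cis / coupling).

cis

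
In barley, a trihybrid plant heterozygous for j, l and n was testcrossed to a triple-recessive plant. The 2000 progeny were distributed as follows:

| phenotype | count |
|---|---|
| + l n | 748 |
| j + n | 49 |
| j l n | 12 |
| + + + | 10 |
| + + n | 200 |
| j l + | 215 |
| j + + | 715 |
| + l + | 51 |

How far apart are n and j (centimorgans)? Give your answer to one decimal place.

6.1 centimorgans

The two most frequent reciprocal classes, + l n and j + +, are the parental types, so the F1 was + l n / j + +.
The two rarest classes, j l n and + + +, are the double crossovers. Comparing them with the parentals, only the j allele has switched, so j is the middle locus and the order is n – j – l.
Crossovers in the n–j interval produce the single-crossover classes + l + and j + n (51 + 49 = 100) plus the double crossovers (22).
RF(n–j) = (100 + 22) / 2000 = 122/2000 = 0.0610 → 6.1 centimorgans.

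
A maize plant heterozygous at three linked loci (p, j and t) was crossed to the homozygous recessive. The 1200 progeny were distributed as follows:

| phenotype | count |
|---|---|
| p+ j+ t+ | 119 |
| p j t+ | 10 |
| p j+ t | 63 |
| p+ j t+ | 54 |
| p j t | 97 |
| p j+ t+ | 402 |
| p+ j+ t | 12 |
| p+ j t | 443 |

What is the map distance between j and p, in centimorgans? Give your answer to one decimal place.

19.8 centimorgans

The two most frequent reciprocal classes, p+ j t and p j+ t+, are the parental types, so the F1 was p+ j t / p j+ t+.
The two rarest classes, p+ j+ t and p j t+, are the double crossovers. Comparing them with the parentals, only the j allele has switched, so j is the middle locus and the order is p – j – t.
Crossovers in the p–j interval produce the single-crossover classes p j t and p+ j+ t+ (97 + 119 = 216) plus the double crossovers (22).
RF(p–j) = (216 + 22) / 1200 = 238/1200 = 0.1983 → 19.8 centimorgans.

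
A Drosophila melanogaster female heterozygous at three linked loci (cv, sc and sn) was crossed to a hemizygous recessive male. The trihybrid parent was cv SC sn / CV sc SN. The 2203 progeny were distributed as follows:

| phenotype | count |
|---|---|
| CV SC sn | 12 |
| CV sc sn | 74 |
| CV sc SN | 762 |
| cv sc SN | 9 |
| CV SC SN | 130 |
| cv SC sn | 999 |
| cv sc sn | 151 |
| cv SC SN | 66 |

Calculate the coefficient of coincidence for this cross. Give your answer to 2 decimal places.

The two rarest classes, CV SC sn and cv sc SN, are the double crossovers. Comparing them with the parentals, only the cv allele has switched, so cv is the middle locus and the order is sc – cv – sn.
sc–cv: (281 + 21)/2203 = 0.1371; cv–sn: (140 + 21)/2203 = 0.0731.
Expected DCO frequency = 0.1371 × 0.0731 ≈ 0.01002; observed = 21/2203 ≈ 0.00953.
Coefficient of coincidence = 0.00953/0.01002 ≈ 0.95.

0.95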